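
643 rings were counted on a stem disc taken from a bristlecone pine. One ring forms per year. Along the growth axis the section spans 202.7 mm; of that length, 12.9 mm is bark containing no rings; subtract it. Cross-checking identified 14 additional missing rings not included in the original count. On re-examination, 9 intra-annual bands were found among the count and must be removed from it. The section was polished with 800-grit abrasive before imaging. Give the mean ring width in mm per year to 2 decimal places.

True ring count = 643 − 9 + 14 = 648.
Net length = 202.7 − 12.9 = 189.8 mm.
Extension rate ≈ 189.8 / 648 = 0.29 mm per year.

0.29 mm per year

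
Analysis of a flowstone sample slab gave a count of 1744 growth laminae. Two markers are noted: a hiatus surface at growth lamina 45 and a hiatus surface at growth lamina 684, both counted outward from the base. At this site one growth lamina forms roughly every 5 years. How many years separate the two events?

3195 years

684 − 45 = 639 growth laminae lie between the two events.
At 5 years per growth lamina, 639 × 5 = 3195 years.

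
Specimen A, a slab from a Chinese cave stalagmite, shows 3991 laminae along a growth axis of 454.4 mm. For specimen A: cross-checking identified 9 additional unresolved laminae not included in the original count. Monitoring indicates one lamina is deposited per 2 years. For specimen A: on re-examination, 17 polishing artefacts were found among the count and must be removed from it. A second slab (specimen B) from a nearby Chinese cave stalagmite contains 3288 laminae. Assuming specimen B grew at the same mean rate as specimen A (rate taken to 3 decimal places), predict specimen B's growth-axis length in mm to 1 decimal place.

Specimen A: after corrections the count is 3991 − 17 + 9 = 3983 laminae.
Specimen A: 3983 laminae at 2 years each span 3983 × 2 = 7966 years.
A: Extension rate ≈ 454.4 / 7966 = 0.057 mm/yr.
Specimen B: 3288 laminae at 2 years each span 3288 × 2 = 6576 years. For B, 0.057 mm/year × 6576 years = 374.8 mm.

374.8 mm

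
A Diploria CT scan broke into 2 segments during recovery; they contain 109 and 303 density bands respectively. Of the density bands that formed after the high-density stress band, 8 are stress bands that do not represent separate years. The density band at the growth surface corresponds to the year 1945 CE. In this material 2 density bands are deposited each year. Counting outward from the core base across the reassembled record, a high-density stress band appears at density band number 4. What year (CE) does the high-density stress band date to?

1745 CE

Total density bands = 109 + 303 = 412.
412 − 4 = 408 density bands lie beyond the high-density stress band toward the growth surface.
408 − 8 false = 400 true density bands after the high-density stress band.
Dividing by 2 density bands per year: 400 / 2 = 200 years.
Counting back 200 years from 1945 CE places the high-density stress band in 1945 − 200 = 1745 CE.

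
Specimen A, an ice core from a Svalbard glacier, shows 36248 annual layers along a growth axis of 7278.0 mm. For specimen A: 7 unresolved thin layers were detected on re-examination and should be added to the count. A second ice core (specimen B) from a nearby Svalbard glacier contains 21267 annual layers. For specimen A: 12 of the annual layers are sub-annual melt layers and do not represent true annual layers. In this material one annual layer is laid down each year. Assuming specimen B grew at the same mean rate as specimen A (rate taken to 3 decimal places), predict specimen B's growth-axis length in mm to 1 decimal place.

Specimen A: after corrections the count is 36248 − 12 + 7 = 36243 annual layers.
A: Mean rate = 7278.0 mm / 36243 years ≈ 0.201 mm per year.
Length of B = 0.201 × 21267 = 4274.7 mm.

4274.7 mm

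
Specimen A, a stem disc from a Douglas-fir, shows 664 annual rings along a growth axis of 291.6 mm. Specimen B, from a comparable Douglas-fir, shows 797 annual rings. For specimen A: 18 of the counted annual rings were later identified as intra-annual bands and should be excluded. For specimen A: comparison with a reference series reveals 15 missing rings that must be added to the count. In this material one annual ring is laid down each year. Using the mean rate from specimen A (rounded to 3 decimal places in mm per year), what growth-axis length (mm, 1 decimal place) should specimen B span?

351.5 mm

Specimen A: true annual ring count = 664 − 18 + 15 = 661.
A: Mean rate = 291.6 mm / 661 years ≈ 0.441 mm/year.
For B, 0.441 mm/year × 797 years = 351.5 mm.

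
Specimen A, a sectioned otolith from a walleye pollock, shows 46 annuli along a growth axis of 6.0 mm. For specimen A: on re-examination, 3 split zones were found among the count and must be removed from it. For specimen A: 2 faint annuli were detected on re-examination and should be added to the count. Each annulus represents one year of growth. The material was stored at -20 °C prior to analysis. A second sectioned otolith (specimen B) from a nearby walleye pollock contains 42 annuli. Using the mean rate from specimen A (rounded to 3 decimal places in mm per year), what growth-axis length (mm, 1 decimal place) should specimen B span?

5.6 mm

Specimen A: after corrections the count is 46 − 3 + 2 = 45 annuli.
A: Extension rate ≈ 6.0 / 45 = 0.133 mm/yr.
B's length ≈ 0.133 × 42 = 5.6 mm.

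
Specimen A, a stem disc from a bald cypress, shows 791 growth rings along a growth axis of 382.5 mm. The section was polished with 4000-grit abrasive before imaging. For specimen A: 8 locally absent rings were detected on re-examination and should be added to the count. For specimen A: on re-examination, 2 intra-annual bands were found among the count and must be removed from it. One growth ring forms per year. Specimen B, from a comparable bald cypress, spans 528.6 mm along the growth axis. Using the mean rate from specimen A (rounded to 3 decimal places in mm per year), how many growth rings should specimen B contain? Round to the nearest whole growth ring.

1101 growth rings

Specimen A: after corrections the count is 791 − 2 + 8 = 797 growth rings.
A: Mean rate = 382.5 mm / 797 years ≈ 0.480 mm/year.
Specimen B: 528.6 mm / 0.480 mm per year = 1101.25 years ≈ 1101 growth rings.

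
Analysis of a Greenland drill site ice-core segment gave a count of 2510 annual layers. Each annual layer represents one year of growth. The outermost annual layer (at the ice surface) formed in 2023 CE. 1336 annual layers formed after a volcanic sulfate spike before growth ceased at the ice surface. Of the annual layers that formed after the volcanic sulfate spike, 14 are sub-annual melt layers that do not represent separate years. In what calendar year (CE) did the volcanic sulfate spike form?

1336 annual layers post-date the volcanic sulfate spike.
Excluding 14 false annual layers: 1336 − 14 = 1322.
2023 − 1322 = 701 CE.

701 CE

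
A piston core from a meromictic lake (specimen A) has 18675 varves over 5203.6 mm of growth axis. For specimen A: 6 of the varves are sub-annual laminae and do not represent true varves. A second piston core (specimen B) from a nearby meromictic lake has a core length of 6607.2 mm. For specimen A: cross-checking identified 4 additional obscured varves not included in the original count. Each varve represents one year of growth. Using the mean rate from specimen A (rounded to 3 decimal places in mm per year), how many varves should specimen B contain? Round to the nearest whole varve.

Specimen A: after corrections the count is 18675 − 6 + 4 = 18673 varves.
A: 5203.6 mm over 18673 years gives 5203.6 / 18673 ≈ 0.279 mm per year.
Specimen B: 6607.2 mm / 0.279 mm per year = 23681.72 years ≈ 23682 varves.

23682 varves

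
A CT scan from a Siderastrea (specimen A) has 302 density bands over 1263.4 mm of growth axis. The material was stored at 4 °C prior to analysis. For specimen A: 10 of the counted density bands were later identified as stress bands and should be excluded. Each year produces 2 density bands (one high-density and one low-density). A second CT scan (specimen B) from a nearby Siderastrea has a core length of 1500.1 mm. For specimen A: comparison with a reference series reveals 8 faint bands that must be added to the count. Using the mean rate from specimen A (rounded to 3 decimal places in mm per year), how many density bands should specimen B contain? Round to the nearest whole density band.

Specimen A: true density band count = 302 − 10 + 8 = 300.
Specimen A: 300 density bands at 2 per year is 300 / 2 = 150 years.
A: Extension rate ≈ 1263.4 / 150 = 8.423 mm/yr.
For B, 1500.1 / 8.423 = 178.10 years; at 2 density bands per year that is 178.10 × 2 ≈ 356 density bands.

356 density bands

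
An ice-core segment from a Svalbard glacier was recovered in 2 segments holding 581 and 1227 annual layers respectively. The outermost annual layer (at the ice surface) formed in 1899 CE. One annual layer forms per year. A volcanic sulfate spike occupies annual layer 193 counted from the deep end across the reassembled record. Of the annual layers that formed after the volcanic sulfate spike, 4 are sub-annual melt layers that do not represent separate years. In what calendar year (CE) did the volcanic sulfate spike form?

Total annual layers = 581 + 1227 = 1808.
The volcanic sulfate spike sits at annual layer 193 from the deep end, so 1808 − 193 = 1615 annual layers formed after it.
Excluding 4 false annual layers: 1615 − 4 = 1611.
The annual layer at the ice surface is 1899 CE, so the volcanic sulfate spike dates to 1899 − 1611 = 288 CE.

288 CE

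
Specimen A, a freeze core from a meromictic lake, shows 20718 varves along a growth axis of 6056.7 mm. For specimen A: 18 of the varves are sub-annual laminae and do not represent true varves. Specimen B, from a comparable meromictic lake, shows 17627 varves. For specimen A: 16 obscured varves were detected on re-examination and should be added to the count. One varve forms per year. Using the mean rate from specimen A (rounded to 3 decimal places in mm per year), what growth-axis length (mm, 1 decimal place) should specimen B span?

5147.1 mm

Specimen A: after corrections the count is 20718 − 18 + 16 = 20716 varves.
A: Extension rate ≈ 6056.7 / 20716 = 0.292 mm per year.
Length of B = 0.292 × 17627 = 5147.1 mm.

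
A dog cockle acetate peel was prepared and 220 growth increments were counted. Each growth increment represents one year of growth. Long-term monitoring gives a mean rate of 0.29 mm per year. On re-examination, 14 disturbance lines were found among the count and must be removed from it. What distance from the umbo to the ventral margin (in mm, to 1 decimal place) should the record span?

59.7 mm

True growth increment count = 220 − 14 = 206.
Predicted length = 0.29 mm/year × 206 years = 59.7 mm.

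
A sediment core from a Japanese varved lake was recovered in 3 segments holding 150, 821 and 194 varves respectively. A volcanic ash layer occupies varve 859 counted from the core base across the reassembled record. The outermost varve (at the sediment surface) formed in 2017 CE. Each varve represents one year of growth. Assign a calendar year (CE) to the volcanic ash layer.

1711 CE

Total varves = 150 + 821 + 194 = 1165.
The volcanic ash layer sits at varve 859 from the core base, so 1165 − 859 = 306 varves formed after it.
2017 − 306 = 1711 CE.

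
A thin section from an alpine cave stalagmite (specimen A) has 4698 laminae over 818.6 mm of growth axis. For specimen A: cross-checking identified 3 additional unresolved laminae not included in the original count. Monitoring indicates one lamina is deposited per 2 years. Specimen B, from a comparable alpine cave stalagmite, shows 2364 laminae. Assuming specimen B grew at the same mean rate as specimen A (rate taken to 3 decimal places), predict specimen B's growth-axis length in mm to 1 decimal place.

Specimen A: adjusted count: 4698 + 3 = 4701 laminae.
Specimen A: multiplying by 2 years per lamina: 4701 × 2 = 9402 years.
A: Extension rate ≈ 818.6 / 9402 = 0.087 mm/year.
Specimen B: at 2 years per lamina, 2364 × 2 = 4728 years. For B, 0.087 mm/year × 4728 years = 411.3 mm.

411.3 mm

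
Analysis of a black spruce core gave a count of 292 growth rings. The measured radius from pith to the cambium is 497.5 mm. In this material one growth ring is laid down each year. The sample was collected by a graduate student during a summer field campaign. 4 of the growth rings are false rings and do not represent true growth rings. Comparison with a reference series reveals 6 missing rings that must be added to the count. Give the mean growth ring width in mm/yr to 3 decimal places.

1.692 mm/yr

True growth ring count = 292 − 4 + 6 = 294.
Mean rate = 497.5 mm / 294 years ≈ 1.692 mm/yr.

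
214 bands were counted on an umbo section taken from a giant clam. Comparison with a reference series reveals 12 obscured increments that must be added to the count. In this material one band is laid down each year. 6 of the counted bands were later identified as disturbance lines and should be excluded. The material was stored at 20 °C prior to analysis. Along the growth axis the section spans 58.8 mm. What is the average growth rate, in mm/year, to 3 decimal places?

Adjusted count: 214 − 6 + 12 = 220 bands.
58.8 mm over 220 years gives 58.8 / 220 ≈ 0.267 mm/year.

0.267 mm/year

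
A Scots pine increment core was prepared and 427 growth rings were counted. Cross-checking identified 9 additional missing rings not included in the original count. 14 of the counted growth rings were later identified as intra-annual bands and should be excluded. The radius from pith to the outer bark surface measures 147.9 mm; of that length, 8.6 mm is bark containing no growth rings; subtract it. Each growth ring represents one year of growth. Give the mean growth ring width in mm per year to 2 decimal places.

After corrections the count is 427 − 14 + 9 = 422 growth rings.
Removing the 8.6 mm offcut leaves 147.9 − 8.6 = 139.3 mm.
139.3 mm over 422 years gives 139.3 / 422 ≈ 0.33 mm per year.

0.33 mm per year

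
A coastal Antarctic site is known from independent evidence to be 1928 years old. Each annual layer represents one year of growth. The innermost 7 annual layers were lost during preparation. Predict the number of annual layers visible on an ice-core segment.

At one annual layer per year, 1928 years correspond to 1928 annual layers.
Subtracting the 7 annual layers not captured gives 1928 − 7 = 1921 annual layers in the record.

1921 annual layers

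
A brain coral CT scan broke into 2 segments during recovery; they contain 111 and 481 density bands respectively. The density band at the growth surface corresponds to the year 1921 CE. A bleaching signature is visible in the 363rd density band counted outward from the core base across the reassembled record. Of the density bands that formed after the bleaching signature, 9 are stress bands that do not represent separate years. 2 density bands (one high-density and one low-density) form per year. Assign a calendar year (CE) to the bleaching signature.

1811 CE

Total density bands = 111 + 481 = 592.
The bleaching signature sits at density band 363 from the core base, so 592 − 363 = 229 density bands formed after it.
Excluding 9 false density bands: 229 − 9 = 220.
Dividing by 2 density bands per year: 220 / 2 = 110 years.
Counting back 110 years from 1921 CE places the bleaching signature in 1921 − 110 = 1811 CE.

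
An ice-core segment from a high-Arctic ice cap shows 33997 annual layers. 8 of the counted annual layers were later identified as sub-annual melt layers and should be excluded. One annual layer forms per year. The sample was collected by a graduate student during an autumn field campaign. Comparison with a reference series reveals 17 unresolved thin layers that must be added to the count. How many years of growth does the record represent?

34006 years

After corrections the count is 33997 − 8 + 17 = 34006 annual layers.
One annual layer per year makes the duration 34006 years.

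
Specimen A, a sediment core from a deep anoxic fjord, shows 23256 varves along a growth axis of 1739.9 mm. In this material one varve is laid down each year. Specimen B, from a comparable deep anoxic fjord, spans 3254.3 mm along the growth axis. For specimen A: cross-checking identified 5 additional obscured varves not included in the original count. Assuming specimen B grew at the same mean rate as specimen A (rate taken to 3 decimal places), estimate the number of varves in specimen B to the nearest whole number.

43391 varves

Specimen A: adjusted count: 23256 + 5 = 23261 varves.
A: Extension rate ≈ 1739.9 / 23261 = 0.075 mm/yr.
Specimen B: 3254.3 mm / 0.075 mm per year = 43390.67 years ≈ 43391 varves.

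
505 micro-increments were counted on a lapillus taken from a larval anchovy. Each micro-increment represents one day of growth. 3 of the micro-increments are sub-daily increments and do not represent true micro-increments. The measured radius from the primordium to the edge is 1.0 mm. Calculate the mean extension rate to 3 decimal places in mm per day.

0.002 mm per day

After corrections the count is 505 − 3 = 502 micro-increments.
Extension rate ≈ 1.0 / 502 = 0.002 mm per day.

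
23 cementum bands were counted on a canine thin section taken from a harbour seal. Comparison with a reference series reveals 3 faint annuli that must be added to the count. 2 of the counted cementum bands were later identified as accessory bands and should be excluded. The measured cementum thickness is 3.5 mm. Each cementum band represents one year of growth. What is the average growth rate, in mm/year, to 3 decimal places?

0.146 mm/year

After corrections the count is 23 − 2 + 3 = 24 cementum bands.
3.5 mm over 24 years gives 3.5 / 24 ≈ 0.146 mm/year.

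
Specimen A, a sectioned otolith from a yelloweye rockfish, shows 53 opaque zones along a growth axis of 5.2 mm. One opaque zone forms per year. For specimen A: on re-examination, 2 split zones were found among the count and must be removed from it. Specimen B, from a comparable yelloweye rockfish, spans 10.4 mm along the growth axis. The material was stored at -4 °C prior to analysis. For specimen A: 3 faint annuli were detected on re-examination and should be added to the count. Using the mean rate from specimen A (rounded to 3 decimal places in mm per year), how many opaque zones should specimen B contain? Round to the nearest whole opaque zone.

Specimen A: correcting the raw count gives 53 − 2 + 3 = 54 true opaque zones.
A: Mean rate = 5.2 mm / 54 years ≈ 0.096 mm/year.
B spans 10.4 / 0.096 = 108.33 years ≈ 108 opaque zones.

108 opaque zones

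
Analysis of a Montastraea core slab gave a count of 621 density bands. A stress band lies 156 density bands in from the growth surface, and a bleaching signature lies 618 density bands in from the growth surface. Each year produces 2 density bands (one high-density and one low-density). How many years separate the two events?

The two markers are separated by 618 − 156 = 462 density bands.
With 2 density bands per year, 462 / 2 = 231 years.

231 yr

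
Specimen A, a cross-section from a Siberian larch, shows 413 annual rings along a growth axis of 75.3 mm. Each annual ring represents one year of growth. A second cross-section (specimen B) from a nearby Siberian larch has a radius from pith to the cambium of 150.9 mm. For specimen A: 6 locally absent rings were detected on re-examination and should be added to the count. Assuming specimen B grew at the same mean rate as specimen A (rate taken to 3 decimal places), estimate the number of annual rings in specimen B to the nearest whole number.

838 annual rings

Specimen A: adjusted count: 413 + 6 = 419 annual rings.
A: 75.3 mm over 419 years gives 75.3 / 419 ≈ 0.180 mm/year.
For B, 150.9 / 0.180 = 838.33 years ≈ 838 annual rings.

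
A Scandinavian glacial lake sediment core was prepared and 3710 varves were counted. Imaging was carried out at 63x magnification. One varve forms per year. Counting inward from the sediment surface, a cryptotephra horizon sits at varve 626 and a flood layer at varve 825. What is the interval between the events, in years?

The two markers are separated by 825 − 626 = 199 varves.
At one varve per year, 199 years elapsed between them.

199 years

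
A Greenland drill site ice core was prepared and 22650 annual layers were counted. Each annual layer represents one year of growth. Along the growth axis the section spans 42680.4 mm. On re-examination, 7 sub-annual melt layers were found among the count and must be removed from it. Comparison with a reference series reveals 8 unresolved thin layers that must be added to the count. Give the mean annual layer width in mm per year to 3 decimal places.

Correcting the raw count gives 22650 − 7 + 8 = 22651 true annual layers.
Extension rate ≈ 42680.4 / 22651 = 1.884 mm per year.

1.884 mm per year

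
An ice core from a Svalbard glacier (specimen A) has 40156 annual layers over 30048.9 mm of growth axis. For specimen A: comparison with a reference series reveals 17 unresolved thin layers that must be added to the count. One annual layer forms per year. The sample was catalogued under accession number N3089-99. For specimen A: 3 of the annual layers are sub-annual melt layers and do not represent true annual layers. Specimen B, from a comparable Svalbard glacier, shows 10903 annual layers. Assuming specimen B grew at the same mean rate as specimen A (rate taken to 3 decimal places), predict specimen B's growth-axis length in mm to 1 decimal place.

Specimen A: adjusted count: 40156 − 3 + 17 = 40170 annual layers.
A: Mean rate = 30048.9 mm / 40170 years ≈ 0.748 mm per year.
For B, 0.748 mm/year × 10903 years = 8155.4 mm.

8155.4 mm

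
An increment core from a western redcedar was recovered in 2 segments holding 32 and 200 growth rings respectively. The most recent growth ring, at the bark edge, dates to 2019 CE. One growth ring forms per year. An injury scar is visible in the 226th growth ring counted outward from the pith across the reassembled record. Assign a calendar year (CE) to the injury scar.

2013 CE

Total growth rings = 32 + 200 = 232.
Between growth ring 226 and the bark edge there are 232 − 226 = 6 growth rings.
2019 − 6 = 2013 CE.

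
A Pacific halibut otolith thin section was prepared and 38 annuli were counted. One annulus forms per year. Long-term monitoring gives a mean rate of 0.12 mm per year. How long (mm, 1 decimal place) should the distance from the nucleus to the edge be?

The record spans 38 years at 0.12 mm per year.
Length ≈ 0.12 × 38 = 4.6 mm.

4.6 mm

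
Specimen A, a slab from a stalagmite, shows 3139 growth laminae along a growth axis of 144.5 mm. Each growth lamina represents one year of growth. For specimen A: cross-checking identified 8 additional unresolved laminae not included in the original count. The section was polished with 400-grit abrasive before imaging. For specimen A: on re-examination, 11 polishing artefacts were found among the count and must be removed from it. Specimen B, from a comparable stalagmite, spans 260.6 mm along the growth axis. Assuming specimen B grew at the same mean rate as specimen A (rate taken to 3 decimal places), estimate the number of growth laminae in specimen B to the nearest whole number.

5665 growth laminae

Specimen A: correcting the raw count gives 3139 − 11 + 8 = 3136 true growth laminae.
A: 144.5 mm over 3136 years gives 144.5 / 3136 ≈ 0.046 mm/yr.
For B, 260.6 / 0.046 = 5665.22 years ≈ 5665 growth laminae.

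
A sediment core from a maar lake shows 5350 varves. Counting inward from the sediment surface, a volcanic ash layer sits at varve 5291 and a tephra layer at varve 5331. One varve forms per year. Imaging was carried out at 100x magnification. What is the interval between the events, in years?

40 yr

5331 − 5291 = 40 varves lie between the two events.
At one varve per year, 40 years elapsed between them.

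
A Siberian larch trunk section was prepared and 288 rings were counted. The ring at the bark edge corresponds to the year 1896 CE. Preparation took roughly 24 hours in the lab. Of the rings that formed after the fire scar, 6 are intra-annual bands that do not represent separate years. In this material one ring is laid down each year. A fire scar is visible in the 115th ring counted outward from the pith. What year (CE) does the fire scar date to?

288 − 115 = 173 rings lie beyond the fire scar toward the bark edge.
Removing the 6 false rings leaves 173 − 6 = 167 true rings beyond the fire scar.
Counting back 167 years from 1896 CE places the fire scar in 1896 − 167 = 1729 CE.

1729 CE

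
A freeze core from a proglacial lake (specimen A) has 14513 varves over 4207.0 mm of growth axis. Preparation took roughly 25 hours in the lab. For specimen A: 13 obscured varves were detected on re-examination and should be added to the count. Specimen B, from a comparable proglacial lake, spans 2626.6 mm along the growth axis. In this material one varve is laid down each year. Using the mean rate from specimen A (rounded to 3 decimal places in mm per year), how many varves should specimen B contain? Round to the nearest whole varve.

Specimen A: correcting the raw count gives 14513 + 13 = 14526 true varves.
A: Extension rate ≈ 4207.0 / 14526 = 0.290 mm/year.
For B, 2626.6 / 0.290 = 9057.24 years ≈ 9057 varves.

9057 varves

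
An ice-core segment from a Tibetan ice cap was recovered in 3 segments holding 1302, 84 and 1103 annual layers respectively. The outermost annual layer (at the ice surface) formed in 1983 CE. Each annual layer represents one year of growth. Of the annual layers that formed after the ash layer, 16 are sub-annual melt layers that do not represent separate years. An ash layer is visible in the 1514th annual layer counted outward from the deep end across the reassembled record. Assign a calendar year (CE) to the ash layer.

1024 CE

Total annual layers = 1302 + 84 + 1103 = 2489.
2489 − 1514 = 975 annual layers lie beyond the ash layer toward the ice surface.
975 − 16 false = 959 true annual layers after the ash layer.
Counting back 959 years from 1983 CE places the ash layer in 1983 − 959 = 1024 CE.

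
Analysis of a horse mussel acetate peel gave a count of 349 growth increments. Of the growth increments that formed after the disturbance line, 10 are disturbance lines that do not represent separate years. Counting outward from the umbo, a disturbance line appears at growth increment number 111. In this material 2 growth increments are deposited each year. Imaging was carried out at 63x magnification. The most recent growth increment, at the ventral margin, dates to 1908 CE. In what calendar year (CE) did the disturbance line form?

1794 CE

The disturbance line sits at growth increment 111 from the umbo, so 349 − 111 = 238 growth increments formed after it.
Excluding 10 false growth increments: 238 − 10 = 228.
228 growth increments at 2 per year is 228 / 2 = 114 years.
1908 − 114 = 1794 CE.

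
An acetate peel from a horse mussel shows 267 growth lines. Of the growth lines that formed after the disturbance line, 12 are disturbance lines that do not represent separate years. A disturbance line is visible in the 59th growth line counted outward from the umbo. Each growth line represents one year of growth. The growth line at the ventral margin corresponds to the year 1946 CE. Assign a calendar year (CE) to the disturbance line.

Between growth line 59 and the ventral margin there are 267 − 59 = 208 growth lines.
Removing the 12 false growth lines leaves 208 − 12 = 196 true growth lines beyond the disturbance line.
Counting back 196 years from 1946 CE places the disturbance line in 1946 − 196 = 1750 CE.

1750 CE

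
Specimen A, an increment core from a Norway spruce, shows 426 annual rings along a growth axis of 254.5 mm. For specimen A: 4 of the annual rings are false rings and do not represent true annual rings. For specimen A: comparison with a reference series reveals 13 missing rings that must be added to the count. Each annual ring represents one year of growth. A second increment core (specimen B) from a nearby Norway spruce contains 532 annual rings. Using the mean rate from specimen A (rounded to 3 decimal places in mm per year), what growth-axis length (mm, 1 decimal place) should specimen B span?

Specimen A: correcting the raw count gives 426 − 4 + 13 = 435 true annual rings.
A: 254.5 mm over 435 years gives 254.5 / 435 ≈ 0.585 mm/yr.
For B, 0.585 mm/year × 532 years = 311.2 mm.

311.2 mm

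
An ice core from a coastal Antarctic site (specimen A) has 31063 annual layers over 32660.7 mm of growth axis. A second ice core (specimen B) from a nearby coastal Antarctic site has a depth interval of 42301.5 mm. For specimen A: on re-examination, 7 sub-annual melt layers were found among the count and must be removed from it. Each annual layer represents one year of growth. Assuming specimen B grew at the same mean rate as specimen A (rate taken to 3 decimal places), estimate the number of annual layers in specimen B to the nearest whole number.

40211 annual layers

Specimen A: true annual layer count = 31063 − 7 = 31056.
A: Extension rate ≈ 32660.7 / 31056 = 1.052 mm/year.
For B, 42301.5 / 1.052 = 40210.55 years ≈ 40211 annual layers.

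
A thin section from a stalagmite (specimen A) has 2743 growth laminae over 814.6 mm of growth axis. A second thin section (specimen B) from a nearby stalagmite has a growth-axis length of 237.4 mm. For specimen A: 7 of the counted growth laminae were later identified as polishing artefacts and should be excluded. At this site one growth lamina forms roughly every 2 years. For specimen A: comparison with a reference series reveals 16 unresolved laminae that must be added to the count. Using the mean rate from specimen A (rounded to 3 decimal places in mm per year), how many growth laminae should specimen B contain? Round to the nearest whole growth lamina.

Specimen A: true growth lamina count = 2743 − 7 + 16 = 2752.
Specimen A: multiplying by 2 years per growth lamina: 2752 × 2 = 5504 years.
A: Extension rate ≈ 814.6 / 5504 = 0.148 mm/year.
For B, 237.4 / 0.148 = 1604.05 years; at 2 years per growth lamina that is 1604.05 / 2 ≈ 802 growth laminae.

802 growth laminae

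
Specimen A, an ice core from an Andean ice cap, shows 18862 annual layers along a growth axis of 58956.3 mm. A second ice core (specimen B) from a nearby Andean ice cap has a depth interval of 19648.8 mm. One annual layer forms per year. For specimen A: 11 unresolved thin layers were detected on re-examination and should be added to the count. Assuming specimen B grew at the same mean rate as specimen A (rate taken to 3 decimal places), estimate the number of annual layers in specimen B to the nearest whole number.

6290 annual layers

Specimen A: true annual layer count = 18862 + 11 = 18873.
A: 58956.3 mm over 18873 years gives 58956.3 / 18873 ≈ 3.124 mm per year.
Specimen B: 19648.8 mm / 3.124 mm per year = 6289.63 years ≈ 6290 annual layers.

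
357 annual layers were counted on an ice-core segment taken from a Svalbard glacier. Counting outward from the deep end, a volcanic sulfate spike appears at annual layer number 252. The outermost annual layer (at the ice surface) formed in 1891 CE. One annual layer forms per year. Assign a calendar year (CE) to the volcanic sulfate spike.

1786 CE

The volcanic sulfate spike sits at annual layer 252 from the deep end, so 357 − 252 = 105 annual layers formed after it.
The annual layer at the ice surface is 1891 CE, so the volcanic sulfate spike dates to 1891 − 105 = 1786 CE.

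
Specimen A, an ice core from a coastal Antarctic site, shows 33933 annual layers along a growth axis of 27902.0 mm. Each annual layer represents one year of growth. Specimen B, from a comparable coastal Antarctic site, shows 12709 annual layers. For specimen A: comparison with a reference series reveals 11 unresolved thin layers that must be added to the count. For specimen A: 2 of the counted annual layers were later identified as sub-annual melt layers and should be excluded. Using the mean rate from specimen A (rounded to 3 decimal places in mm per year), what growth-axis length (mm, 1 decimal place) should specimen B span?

Specimen A: adjusted count: 33933 − 2 + 11 = 33942 annual layers.
A: Extension rate ≈ 27902.0 / 33942 = 0.822 mm per year.
For B, 0.822 mm/year × 12709 years = 10446.8 mm.

10446.8 mm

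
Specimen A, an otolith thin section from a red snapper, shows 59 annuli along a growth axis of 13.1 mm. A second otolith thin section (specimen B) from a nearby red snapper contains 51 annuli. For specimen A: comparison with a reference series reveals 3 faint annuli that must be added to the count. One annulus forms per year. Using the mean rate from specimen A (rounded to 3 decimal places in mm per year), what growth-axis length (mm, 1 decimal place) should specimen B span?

Specimen A: after corrections the count is 59 + 3 = 62 annuli.
A: Mean rate = 13.1 mm / 62 years ≈ 0.211 mm/year.
B's length ≈ 0.211 × 51 = 10.8 mm.

10.8 mm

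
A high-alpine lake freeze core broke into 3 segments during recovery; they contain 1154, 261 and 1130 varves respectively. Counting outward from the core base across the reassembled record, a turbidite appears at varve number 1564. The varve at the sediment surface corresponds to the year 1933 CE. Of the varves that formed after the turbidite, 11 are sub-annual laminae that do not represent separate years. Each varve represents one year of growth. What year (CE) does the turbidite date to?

963 CE

Total varves = 1154 + 261 + 1130 = 2545.
The turbidite sits at varve 1564 from the core base, so 2545 − 1564 = 981 varves formed after it.
981 − 11 false = 970 true varves after the turbidite.
1933 − 970 = 963 CE.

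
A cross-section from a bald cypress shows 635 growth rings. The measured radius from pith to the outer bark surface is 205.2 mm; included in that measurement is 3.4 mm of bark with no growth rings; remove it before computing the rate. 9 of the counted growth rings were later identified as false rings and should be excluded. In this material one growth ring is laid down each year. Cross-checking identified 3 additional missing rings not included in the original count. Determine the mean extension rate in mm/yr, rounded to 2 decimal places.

0.32 mm/yr

True growth ring count = 635 − 9 + 3 = 629.
Removing the 3.4 mm offcut leaves 205.2 − 3.4 = 201.8 mm.
201.8 mm over 629 years gives 201.8 / 629 ≈ 0.32 mm/yr.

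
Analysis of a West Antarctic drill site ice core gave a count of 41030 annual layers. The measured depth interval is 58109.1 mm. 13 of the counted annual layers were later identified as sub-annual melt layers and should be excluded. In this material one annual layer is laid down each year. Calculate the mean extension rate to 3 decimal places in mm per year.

1.417 mm per year

Adjusted count: 41030 − 13 = 41017 annual layers.
Extension rate ≈ 58109.1 / 41017 = 1.417 mm per year.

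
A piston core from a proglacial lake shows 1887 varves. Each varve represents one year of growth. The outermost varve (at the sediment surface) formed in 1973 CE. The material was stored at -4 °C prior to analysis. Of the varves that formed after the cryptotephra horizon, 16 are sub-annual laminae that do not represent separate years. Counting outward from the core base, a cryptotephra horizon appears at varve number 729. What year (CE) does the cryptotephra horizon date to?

831 CE

Between varve 729 and the sediment surface there are 1887 − 729 = 1158 varves.
Excluding 16 false varves: 1158 − 16 = 1142.
The varve at the sediment surface is 1973 CE, so the cryptotephra horizon dates to 1973 − 1142 = 831 CE.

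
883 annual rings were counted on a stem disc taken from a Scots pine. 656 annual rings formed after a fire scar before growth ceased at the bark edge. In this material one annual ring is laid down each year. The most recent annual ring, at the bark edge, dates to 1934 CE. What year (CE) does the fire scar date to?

656 annual rings formed after the fire scar.
Counting back 656 years from 1934 CE places the fire scar in 1934 − 656 = 1278 CE.

1278 CE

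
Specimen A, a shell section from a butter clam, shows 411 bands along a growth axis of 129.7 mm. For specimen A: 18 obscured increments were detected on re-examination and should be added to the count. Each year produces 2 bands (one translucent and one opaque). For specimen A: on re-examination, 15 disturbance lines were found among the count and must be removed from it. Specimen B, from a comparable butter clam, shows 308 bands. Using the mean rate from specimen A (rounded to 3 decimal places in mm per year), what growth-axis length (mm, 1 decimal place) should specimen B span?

96.6 mm

Specimen A: true band count = 411 − 15 + 18 = 414.
Specimen A: with 2 bands per year, 414 / 2 = 207 years.
A: 129.7 mm over 207 years gives 129.7 / 207 ≈ 0.627 mm/year.
Specimen B: 308 bands at 2 per year is 308 / 2 = 154 years. For B, 0.627 mm/year × 154 years = 96.6 mm.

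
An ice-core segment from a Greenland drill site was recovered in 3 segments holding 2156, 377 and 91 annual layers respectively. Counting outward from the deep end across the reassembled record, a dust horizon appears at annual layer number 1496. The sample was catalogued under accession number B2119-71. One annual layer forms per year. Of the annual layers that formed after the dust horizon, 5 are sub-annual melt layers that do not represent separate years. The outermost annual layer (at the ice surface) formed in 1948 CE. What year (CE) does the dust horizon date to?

Total annual layers = 2156 + 377 + 91 = 2624.
The dust horizon sits at annual layer 1496 from the deep end, so 2624 − 1496 = 1128 annual layers formed after it.
1128 − 5 false = 1123 true annual layers after the dust horizon.
1948 − 1123 = 825 CE.

825 CE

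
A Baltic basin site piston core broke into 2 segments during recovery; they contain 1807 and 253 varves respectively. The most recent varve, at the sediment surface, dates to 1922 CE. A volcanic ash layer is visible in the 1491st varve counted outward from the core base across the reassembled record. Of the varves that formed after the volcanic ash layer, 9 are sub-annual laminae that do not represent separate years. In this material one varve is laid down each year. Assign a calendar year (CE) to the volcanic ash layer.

Total varves = 1807 + 253 = 2060.
2060 − 1491 = 569 varves lie beyond the volcanic ash layer toward the sediment surface.
569 − 9 false = 560 true varves after the volcanic ash layer.
1922 − 560 = 1362 CE.

1362 CE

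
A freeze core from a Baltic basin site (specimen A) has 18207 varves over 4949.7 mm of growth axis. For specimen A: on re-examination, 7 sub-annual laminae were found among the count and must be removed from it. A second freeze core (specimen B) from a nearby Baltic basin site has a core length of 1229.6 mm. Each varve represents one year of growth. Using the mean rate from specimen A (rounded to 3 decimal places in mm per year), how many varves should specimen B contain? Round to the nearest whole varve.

4521 varves

Specimen A: correcting the raw count gives 18207 − 7 = 18200 true varves.
A: Extension rate ≈ 4949.7 / 18200 = 0.272 mm per year.
Specimen B: 1229.6 mm / 0.272 mm per year = 4520.59 years ≈ 4521 varves.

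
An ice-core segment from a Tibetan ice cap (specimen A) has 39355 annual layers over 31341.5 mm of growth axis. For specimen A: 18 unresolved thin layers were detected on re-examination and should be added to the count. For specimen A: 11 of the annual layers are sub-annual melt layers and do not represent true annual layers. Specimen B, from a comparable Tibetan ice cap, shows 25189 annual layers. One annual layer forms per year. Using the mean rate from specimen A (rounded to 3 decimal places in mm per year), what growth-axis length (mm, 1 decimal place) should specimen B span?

20050.4 mm

Specimen A: after corrections the count is 39355 − 11 + 18 = 39362 annual layers.
A: 31341.5 mm over 39362 years gives 31341.5 / 39362 ≈ 0.796 mm/yr.
Length of B = 0.796 × 25189 = 20050.4 mm.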